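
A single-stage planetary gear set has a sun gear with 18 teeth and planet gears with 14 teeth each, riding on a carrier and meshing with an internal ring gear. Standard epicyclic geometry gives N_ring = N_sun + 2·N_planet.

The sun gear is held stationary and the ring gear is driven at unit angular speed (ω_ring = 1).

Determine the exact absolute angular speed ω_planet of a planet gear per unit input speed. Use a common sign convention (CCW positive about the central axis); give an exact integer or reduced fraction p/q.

N_ring = 18 + 2·14 = 46
18(ω_s−ω_c) = −46(ω_r−ω_c),  ω_s=0, ω_r=1
18(0−ω_c) = −46(1−ω_c)  ⇒  64ω_c = 46  ⇒  ω_c = 23/32
sun–planet: 18·(0−23/32) = −14·(ω_p−ω_c)  ⇒  ω_p−ω_c = −(18/14)·(-23/32) = 207/224
ω_p = 23/32 + 207/224 = 23/14

23/14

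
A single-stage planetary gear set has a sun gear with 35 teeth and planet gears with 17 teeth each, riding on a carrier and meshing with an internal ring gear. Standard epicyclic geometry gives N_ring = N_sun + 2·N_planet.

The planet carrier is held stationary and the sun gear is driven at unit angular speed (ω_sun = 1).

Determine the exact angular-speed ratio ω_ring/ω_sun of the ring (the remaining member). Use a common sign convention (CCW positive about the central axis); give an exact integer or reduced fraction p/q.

-35/69

N_ring = 35 + 2·17 = 69
35(ω_s−ω_c) = −69(ω_r−ω_c),  ω_c=0, ω_s=1
ω_r = 0 − (35/69)(1−0) = -35/69
ω_r/ω_s = -35/69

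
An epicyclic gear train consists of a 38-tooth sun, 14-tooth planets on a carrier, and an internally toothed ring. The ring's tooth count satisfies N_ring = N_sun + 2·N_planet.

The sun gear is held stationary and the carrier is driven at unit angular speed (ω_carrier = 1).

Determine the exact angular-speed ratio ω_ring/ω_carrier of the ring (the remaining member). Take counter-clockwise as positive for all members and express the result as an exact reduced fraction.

52/33

N_ring = 38 + 2·14 = 66
38(ω_s−ω_c) = −66(ω_r−ω_c),  ω_s=0, ω_c=1
ω_r = 1 − (38/66)(0−1) = 52/33
ω_r/ω_c = 52/33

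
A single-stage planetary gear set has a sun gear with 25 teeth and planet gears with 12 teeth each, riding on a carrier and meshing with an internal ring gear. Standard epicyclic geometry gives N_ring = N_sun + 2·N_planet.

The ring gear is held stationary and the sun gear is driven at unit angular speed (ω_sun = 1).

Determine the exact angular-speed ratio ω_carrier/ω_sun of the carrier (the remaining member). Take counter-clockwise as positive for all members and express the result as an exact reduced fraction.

N_ring = 25 + 2·12 = 49
25(ω_s−ω_c) = −49(ω_r−ω_c),  ω_r=0, ω_s=1
25(1−ω_c) = −49(0−ω_c)  ⇒  74ω_c = 25  ⇒  ω_c = 25/74
ω_c/ω_s = 25/74

25/74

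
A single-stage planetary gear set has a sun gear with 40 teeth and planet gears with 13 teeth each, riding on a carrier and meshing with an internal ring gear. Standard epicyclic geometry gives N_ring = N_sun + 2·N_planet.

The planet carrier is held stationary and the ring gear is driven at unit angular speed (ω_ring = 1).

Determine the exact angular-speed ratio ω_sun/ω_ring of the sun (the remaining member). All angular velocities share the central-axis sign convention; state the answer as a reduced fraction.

-33/20

N_ring = 40 + 2·13 = 66
40(ω_s−ω_c) = −66(ω_r−ω_c),  ω_c=0, ω_r=1
ω_s = 0 − (66/40)(1−0) = -33/20
ω_s/ω_r = -33/20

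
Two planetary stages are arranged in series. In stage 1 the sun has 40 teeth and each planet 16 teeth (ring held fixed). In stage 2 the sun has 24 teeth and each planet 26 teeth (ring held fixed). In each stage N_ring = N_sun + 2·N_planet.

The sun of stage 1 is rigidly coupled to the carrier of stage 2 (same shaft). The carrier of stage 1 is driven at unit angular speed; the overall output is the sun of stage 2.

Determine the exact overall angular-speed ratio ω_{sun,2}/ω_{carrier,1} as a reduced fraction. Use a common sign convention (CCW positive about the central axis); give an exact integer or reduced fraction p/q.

35/3

Stage 1: N_ring = 40 + 2·16 = 72
Stage 1: 40(ω_s−ω_c) = −72(ω_r−ω_c),  ω_r=0, ω_c=1
Stage 1: ω_s = 1 − (72/40)(0−1) = 14/5
  ⇒ ω_s¹/ω_c¹ = 14/5
Stage 2: N_ring = 24 + 2·26 = 76
Stage 2: 24(ω_s−ω_c) = −76(ω_r−ω_c),  ω_r=0, ω_c=1
Stage 2: ω_s = 1 − (76/24)(0−1) = 25/6
  ⇒ ω_s²/ω_c² = 25/6
Coupling ω_c² = ω_s¹ ⇒ overall = 14/5 × 25/6 = 35/3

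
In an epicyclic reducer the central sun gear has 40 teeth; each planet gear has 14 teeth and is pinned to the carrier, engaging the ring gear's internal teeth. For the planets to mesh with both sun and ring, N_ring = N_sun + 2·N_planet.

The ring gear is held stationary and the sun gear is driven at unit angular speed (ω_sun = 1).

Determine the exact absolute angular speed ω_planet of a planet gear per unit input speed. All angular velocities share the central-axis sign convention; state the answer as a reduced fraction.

N_ring = 40 + 2·14 = 68
40(ω_s−ω_c) = −68(ω_r−ω_c),  ω_r=0, ω_s=1
40(1−ω_c) = −68(0−ω_c)  ⇒  108ω_c = 40  ⇒  ω_c = 10/27
sun–planet: 40·(1−10/27) = −14·(ω_p−ω_c)  ⇒  ω_p−ω_c = −(40/14)·(17/27) = -340/189
ω_p = 10/27 − 340/189 = -10/7

-10/7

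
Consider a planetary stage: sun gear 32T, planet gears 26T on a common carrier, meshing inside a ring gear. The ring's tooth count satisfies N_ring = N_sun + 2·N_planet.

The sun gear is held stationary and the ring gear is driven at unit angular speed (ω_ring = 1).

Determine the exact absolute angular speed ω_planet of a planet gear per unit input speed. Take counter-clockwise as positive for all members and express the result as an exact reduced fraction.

21/13

N_ring = 32 + 2·26 = 84
32(ω_s−ω_c) = −84(ω_r−ω_c),  ω_s=0, ω_r=1
32(0−ω_c) = −84(1−ω_c)  ⇒  116ω_c = 84  ⇒  ω_c = 21/29
sun–planet: 32·(0−21/29) = −26·(ω_p−ω_c)  ⇒  ω_p−ω_c = −(32/26)·(-21/29) = 336/377
ω_p = 21/29 + 336/377 = 21/13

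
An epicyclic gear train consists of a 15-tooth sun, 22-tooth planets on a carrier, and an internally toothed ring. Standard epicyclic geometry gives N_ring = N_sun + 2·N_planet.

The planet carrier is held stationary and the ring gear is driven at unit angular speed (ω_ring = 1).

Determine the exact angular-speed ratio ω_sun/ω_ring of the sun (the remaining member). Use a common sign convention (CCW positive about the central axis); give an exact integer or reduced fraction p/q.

-59/15

N_ring = 15 + 2·22 = 59
15(ω_s−ω_c) = −59(ω_r−ω_c),  ω_c=0, ω_r=1
ω_s = 0 − (59/15)(1−0) = -59/15
ω_s/ω_r = -59/15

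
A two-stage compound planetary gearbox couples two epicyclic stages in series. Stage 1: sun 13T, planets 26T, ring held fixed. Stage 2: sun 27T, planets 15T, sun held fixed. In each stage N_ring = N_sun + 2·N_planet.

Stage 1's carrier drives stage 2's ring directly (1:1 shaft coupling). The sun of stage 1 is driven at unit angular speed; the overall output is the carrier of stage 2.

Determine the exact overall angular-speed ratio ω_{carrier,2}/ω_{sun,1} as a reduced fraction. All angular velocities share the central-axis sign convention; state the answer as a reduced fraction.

19/168

Stage 1: N_ring = 13 + 2·26 = 65
Stage 1: 13(ω_s−ω_c) = −65(ω_r−ω_c),  ω_r=0, ω_s=1
Stage 1: 13(1−ω_c) = −65(0−ω_c)  ⇒  78ω_c = 13  ⇒  ω_c = 1/6
  ⇒ ω_c¹/ω_s¹ = 1/6
Stage 2: N_ring = 27 + 2·15 = 57
Stage 2: 27(ω_s−ω_c) = −57(ω_r−ω_c),  ω_s=0, ω_r=1
Stage 2: 27(0−ω_c) = −57(1−ω_c)  ⇒  84ω_c = 57  ⇒  ω_c = 19/28
  ⇒ ω_c²/ω_r² = 19/28
Coupling ω_r² = ω_c¹ ⇒ overall = 1/6 × 19/28 = 19/168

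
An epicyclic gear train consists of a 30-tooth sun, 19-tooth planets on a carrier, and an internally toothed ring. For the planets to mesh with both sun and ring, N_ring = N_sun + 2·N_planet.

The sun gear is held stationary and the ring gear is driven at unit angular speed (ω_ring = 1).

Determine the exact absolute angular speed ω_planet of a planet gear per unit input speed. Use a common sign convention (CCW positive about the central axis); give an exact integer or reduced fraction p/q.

N_ring = 30 + 2·19 = 68
30(ω_s−ω_c) = −68(ω_r−ω_c),  ω_s=0, ω_r=1
30(0−ω_c) = −68(1−ω_c)  ⇒  98ω_c = 68  ⇒  ω_c = 34/49
sun–planet: 30·(0−34/49) = −19·(ω_p−ω_c)  ⇒  ω_p−ω_c = −(30/19)·(-34/49) = 1020/931
ω_p = 34/49 + 1020/931 = 34/19

34/19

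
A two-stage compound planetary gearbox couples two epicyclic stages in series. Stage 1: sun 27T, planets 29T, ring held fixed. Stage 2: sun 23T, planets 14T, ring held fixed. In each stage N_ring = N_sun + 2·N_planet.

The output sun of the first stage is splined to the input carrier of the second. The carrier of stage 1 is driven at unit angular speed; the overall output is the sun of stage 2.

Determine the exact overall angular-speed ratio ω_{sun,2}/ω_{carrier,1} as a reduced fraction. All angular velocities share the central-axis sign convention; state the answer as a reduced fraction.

Stage 1: N_ring = 27 + 2·29 = 85
Stage 1: 27(ω_s−ω_c) = −85(ω_r−ω_c),  ω_r=0, ω_c=1
Stage 1: ω_s = 1 − (85/27)(0−1) = 112/27
  ⇒ ω_s¹/ω_c¹ = 112/27
Stage 2: N_ring = 23 + 2·14 = 51
Stage 2: 23(ω_s−ω_c) = −51(ω_r−ω_c),  ω_r=0, ω_c=1
Stage 2: ω_s = 1 − (51/23)(0−1) = 74/23
  ⇒ ω_s²/ω_c² = 74/23
Coupling ω_c² = ω_s¹ ⇒ overall = 112/27 × 74/23 = 8288/621

8288/621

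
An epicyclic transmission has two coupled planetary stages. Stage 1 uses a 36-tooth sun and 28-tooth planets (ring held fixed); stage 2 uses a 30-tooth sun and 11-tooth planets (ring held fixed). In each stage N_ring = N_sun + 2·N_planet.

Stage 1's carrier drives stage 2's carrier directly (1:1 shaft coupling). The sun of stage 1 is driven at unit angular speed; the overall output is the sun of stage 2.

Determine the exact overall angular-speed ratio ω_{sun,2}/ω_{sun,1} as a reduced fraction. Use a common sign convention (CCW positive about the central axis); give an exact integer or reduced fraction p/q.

Stage 1: N_ring = 36 + 2·28 = 92
Stage 1: 36(ω_s−ω_c) = −92(ω_r−ω_c),  ω_r=0, ω_s=1
Stage 1: 36(1−ω_c) = −92(0−ω_c)  ⇒  128ω_c = 36  ⇒  ω_c = 9/32
  ⇒ ω_c¹/ω_s¹ = 9/32
Stage 2: N_ring = 30 + 2·11 = 52
Stage 2: 30(ω_s−ω_c) = −52(ω_r−ω_c),  ω_r=0, ω_c=1
Stage 2: ω_s = 1 − (52/30)(0−1) = 41/15
  ⇒ ω_s²/ω_c² = 41/15
Coupling ω_c² = ω_c¹ ⇒ overall = 9/32 × 41/15 = 123/160

123/160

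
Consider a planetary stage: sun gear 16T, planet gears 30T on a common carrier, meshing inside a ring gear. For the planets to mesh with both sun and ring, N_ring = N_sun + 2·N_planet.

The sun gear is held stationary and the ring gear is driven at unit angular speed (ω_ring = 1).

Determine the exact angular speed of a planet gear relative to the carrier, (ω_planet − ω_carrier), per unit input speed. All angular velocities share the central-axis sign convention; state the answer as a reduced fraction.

152/345

N_ring = 16 + 2·30 = 76
16(ω_s−ω_c) = −76(ω_r−ω_c),  ω_s=0, ω_r=1
16(0−ω_c) = −76(1−ω_c)  ⇒  92ω_c = 76  ⇒  ω_c = 19/23
sun–planet: 16·(0−19/23) = −30·(ω_p−ω_c)  ⇒  ω_p−ω_c = −(16/30)·(-19/23) = 152/345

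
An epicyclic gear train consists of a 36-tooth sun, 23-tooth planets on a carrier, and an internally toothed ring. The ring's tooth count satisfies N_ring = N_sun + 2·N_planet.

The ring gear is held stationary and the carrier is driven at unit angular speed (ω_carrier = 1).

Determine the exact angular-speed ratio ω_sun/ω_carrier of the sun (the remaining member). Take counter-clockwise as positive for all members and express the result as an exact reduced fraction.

N_ring = 36 + 2·23 = 82
36(ω_s−ω_c) = −82(ω_r−ω_c),  ω_r=0, ω_c=1
ω_s = 1 − (82/36)(0−1) = 59/18
ω_s/ω_c = 59/18

59/18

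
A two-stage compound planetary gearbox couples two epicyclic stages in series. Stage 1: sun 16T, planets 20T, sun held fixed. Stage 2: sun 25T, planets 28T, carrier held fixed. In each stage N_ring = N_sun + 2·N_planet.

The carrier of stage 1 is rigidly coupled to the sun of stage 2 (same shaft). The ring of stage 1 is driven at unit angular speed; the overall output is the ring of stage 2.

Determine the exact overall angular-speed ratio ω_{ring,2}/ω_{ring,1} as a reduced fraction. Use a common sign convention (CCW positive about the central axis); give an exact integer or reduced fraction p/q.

-175/729

Stage 1: N_ring = 16 + 2·20 = 56
Stage 1: 16(ω_s−ω_c) = −56(ω_r−ω_c),  ω_s=0, ω_r=1
Stage 1: 16(0−ω_c) = −56(1−ω_c)  ⇒  72ω_c = 56  ⇒  ω_c = 7/9
  ⇒ ω_c¹/ω_r¹ = 7/9
Stage 2: N_ring = 25 + 2·28 = 81
Stage 2: 25(ω_s−ω_c) = −81(ω_r−ω_c),  ω_c=0, ω_s=1
Stage 2: ω_r = 0 − (25/81)(1−0) = -25/81
  ⇒ ω_r²/ω_s² = -25/81
Coupling ω_s² = ω_c¹ ⇒ overall = 7/9 × -25/81 = -175/729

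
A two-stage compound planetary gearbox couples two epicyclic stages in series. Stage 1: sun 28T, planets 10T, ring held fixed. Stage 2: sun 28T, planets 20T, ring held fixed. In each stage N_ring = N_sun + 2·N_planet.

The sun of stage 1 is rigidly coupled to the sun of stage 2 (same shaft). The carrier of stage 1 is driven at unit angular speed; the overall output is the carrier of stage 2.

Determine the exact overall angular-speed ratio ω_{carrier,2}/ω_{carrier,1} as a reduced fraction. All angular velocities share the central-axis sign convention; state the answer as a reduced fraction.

19/24

Stage 1: N_ring = 28 + 2·10 = 48
Stage 1: 28(ω_s−ω_c) = −48(ω_r−ω_c),  ω_r=0, ω_c=1
Stage 1: ω_s = 1 − (48/28)(0−1) = 19/7
  ⇒ ω_s¹/ω_c¹ = 19/7
Stage 2: N_ring = 28 + 2·20 = 68
Stage 2: 28(ω_s−ω_c) = −68(ω_r−ω_c),  ω_r=0, ω_s=1
Stage 2: 28(1−ω_c) = −68(0−ω_c)  ⇒  96ω_c = 28  ⇒  ω_c = 7/24
  ⇒ ω_c²/ω_s² = 7/24
Coupling ω_s² = ω_s¹ ⇒ overall = 19/7 × 7/24 = 19/24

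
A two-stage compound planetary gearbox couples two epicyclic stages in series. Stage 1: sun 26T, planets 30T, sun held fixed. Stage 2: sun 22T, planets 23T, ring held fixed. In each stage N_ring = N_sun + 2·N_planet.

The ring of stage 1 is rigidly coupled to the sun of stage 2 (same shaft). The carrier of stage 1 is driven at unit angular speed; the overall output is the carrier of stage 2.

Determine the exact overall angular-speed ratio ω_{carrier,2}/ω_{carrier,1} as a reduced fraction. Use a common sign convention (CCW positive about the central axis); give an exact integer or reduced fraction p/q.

Stage 1: N_ring = 26 + 2·30 = 86
Stage 1: 26(ω_s−ω_c) = −86(ω_r−ω_c),  ω_s=0, ω_c=1
Stage 1: ω_r = 1 − (26/86)(0−1) = 56/43
  ⇒ ω_r¹/ω_c¹ = 56/43
Stage 2: N_ring = 22 + 2·23 = 68
Stage 2: 22(ω_s−ω_c) = −68(ω_r−ω_c),  ω_r=0, ω_s=1
Stage 2: 22(1−ω_c) = −68(0−ω_c)  ⇒  90ω_c = 22  ⇒  ω_c = 11/45
  ⇒ ω_c²/ω_s² = 11/45
Coupling ω_s² = ω_r¹ ⇒ overall = 56/43 × 11/45 = 616/1935

616/1935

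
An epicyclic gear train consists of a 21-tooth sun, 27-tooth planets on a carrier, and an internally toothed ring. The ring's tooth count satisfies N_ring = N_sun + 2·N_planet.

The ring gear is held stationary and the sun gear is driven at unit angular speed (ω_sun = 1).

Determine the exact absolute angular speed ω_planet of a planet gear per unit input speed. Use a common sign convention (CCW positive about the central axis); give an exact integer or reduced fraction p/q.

N_ring = 21 + 2·27 = 75
21(ω_s−ω_c) = −75(ω_r−ω_c),  ω_r=0, ω_s=1
21(1−ω_c) = −75(0−ω_c)  ⇒  96ω_c = 21  ⇒  ω_c = 7/32
sun–planet: 21·(1−7/32) = −27·(ω_p−ω_c)  ⇒  ω_p−ω_c = −(21/27)·(25/32) = -175/288
ω_p = 7/32 − 175/288 = -7/18

-7/18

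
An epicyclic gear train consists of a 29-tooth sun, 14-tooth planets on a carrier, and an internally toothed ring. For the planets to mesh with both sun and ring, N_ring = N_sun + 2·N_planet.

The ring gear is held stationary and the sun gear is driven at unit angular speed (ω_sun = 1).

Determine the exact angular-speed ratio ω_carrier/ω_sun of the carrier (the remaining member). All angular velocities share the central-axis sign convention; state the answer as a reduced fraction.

N_ring = 29 + 2·14 = 57
29(ω_s−ω_c) = −57(ω_r−ω_c),  ω_r=0, ω_s=1
29(1−ω_c) = −57(0−ω_c)  ⇒  86ω_c = 29  ⇒  ω_c = 29/86
ω_c/ω_s = 29/86

29/86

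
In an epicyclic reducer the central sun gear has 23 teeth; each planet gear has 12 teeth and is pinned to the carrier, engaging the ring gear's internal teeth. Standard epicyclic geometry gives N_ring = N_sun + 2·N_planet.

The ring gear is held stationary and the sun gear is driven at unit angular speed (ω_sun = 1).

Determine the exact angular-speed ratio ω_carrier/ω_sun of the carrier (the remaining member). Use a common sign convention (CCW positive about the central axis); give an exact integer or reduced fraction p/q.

N_ring = 23 + 2·12 = 47
23(ω_s−ω_c) = −47(ω_r−ω_c),  ω_r=0, ω_s=1
23(1−ω_c) = −47(0−ω_c)  ⇒  70ω_c = 23  ⇒  ω_c = 23/70
ω_c/ω_s = 23/70

23/70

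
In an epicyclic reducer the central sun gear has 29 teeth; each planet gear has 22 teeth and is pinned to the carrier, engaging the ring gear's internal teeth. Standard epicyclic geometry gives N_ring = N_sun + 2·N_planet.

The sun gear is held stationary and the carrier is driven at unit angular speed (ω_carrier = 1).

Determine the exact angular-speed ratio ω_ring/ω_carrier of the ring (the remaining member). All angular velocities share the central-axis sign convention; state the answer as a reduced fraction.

102/73

N_ring = 29 + 2·22 = 73
29(ω_s−ω_c) = −73(ω_r−ω_c),  ω_s=0, ω_c=1
ω_r = 1 − (29/73)(0−1) = 102/73
ω_r/ω_c = 102/73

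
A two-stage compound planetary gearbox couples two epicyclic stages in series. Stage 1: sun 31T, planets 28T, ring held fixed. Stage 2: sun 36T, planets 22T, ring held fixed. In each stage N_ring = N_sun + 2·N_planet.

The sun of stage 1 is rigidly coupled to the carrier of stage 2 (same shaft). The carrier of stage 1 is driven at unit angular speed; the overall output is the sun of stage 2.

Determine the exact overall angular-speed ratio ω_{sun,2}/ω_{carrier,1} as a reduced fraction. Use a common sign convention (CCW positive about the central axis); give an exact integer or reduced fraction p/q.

Stage 1: N_ring = 31 + 2·28 = 87
Stage 1: 31(ω_s−ω_c) = −87(ω_r−ω_c),  ω_r=0, ω_c=1
Stage 1: ω_s = 1 − (87/31)(0−1) = 118/31
  ⇒ ω_s¹/ω_c¹ = 118/31
Stage 2: N_ring = 36 + 2·22 = 80
Stage 2: 36(ω_s−ω_c) = −80(ω_r−ω_c),  ω_r=0, ω_c=1
Stage 2: ω_s = 1 − (80/36)(0−1) = 29/9
  ⇒ ω_s²/ω_c² = 29/9
Coupling ω_c² = ω_s¹ ⇒ overall = 118/31 × 29/9 = 3422/279

3422/279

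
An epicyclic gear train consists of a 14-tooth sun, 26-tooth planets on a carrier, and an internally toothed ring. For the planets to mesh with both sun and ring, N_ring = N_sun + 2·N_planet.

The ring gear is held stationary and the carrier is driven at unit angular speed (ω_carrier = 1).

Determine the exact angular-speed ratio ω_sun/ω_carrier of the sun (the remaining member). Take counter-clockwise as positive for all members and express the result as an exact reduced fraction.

N_ring = 14 + 2·26 = 66
14(ω_s−ω_c) = −66(ω_r−ω_c),  ω_r=0, ω_c=1
ω_s = 1 − (66/14)(0−1) = 40/7
ω_s/ω_c = 40/7

40/7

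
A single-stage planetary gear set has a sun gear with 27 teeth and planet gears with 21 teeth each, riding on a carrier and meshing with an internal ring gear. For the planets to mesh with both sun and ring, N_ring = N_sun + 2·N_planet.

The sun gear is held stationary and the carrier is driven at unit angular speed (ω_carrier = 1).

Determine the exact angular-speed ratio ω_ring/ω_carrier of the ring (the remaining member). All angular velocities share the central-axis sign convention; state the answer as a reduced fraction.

32/23

N_ring = 27 + 2·21 = 69
27(ω_s−ω_c) = −69(ω_r−ω_c),  ω_s=0, ω_c=1
ω_r = 1 − (27/69)(0−1) = 32/23
ω_r/ω_c = 32/23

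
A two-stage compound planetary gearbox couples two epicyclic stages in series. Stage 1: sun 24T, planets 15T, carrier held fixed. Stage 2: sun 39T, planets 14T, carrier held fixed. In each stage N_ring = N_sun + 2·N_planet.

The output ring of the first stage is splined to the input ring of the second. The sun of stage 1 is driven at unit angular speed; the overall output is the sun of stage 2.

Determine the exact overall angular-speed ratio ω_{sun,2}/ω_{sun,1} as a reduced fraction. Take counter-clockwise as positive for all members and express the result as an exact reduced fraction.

Stage 1: N_ring = 24 + 2·15 = 54
Stage 1: 24(ω_s−ω_c) = −54(ω_r−ω_c),  ω_c=0, ω_s=1
Stage 1: ω_r = 0 − (24/54)(1−0) = -4/9
  ⇒ ω_r¹/ω_s¹ = -4/9
Stage 2: N_ring = 39 + 2·14 = 67
Stage 2: 39(ω_s−ω_c) = −67(ω_r−ω_c),  ω_c=0, ω_r=1
Stage 2: ω_s = 0 − (67/39)(1−0) = -67/39
  ⇒ ω_s²/ω_r² = -67/39
Coupling ω_r² = ω_r¹ ⇒ overall = -4/9 × -67/39 = 268/351

268/351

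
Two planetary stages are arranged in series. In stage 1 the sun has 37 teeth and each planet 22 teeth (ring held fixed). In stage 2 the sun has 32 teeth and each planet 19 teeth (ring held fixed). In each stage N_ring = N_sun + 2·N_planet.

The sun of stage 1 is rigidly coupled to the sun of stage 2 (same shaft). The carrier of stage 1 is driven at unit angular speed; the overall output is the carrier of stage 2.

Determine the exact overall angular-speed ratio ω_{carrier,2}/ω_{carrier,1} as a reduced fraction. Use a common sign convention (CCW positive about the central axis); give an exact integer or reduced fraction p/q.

Stage 1: N_ring = 37 + 2·22 = 81
Stage 1: 37(ω_s−ω_c) = −81(ω_r−ω_c),  ω_r=0, ω_c=1
Stage 1: ω_s = 1 − (81/37)(0−1) = 118/37
  ⇒ ω_s¹/ω_c¹ = 118/37
Stage 2: N_ring = 32 + 2·19 = 70
Stage 2: 32(ω_s−ω_c) = −70(ω_r−ω_c),  ω_r=0, ω_s=1
Stage 2: 32(1−ω_c) = −70(0−ω_c)  ⇒  102ω_c = 32  ⇒  ω_c = 16/51
  ⇒ ω_c²/ω_s² = 16/51
Coupling ω_s² = ω_s¹ ⇒ overall = 118/37 × 16/51 = 1888/1887

1888/1887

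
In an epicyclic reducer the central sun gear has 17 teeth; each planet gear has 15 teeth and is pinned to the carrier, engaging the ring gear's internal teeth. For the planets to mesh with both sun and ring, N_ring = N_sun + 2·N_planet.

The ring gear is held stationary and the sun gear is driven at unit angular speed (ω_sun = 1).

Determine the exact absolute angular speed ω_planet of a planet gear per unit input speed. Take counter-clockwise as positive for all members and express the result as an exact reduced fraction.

-17/30

N_ring = 17 + 2·15 = 47
17(ω_s−ω_c) = −47(ω_r−ω_c),  ω_r=0, ω_s=1
17(1−ω_c) = −47(0−ω_c)  ⇒  64ω_c = 17  ⇒  ω_c = 17/64
sun–planet: 17·(1−17/64) = −15·(ω_p−ω_c)  ⇒  ω_p−ω_c = −(17/15)·(47/64) = -799/960
ω_p = 17/64 − 799/960 = -17/30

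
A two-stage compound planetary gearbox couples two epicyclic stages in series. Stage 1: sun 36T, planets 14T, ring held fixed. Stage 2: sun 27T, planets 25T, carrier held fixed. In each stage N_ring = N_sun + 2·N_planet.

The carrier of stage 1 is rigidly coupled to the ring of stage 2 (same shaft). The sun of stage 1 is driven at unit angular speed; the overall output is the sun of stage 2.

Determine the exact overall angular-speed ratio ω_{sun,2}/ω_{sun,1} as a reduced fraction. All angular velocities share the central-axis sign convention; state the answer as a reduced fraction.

-77/75

Stage 1: N_ring = 36 + 2·14 = 64
Stage 1: 36(ω_s−ω_c) = −64(ω_r−ω_c),  ω_r=0, ω_s=1
Stage 1: 36(1−ω_c) = −64(0−ω_c)  ⇒  100ω_c = 36  ⇒  ω_c = 9/25
  ⇒ ω_c¹/ω_s¹ = 9/25
Stage 2: N_ring = 27 + 2·25 = 77
Stage 2: 27(ω_s−ω_c) = −77(ω_r−ω_c),  ω_c=0, ω_r=1
Stage 2: ω_s = 0 − (77/27)(1−0) = -77/27
  ⇒ ω_s²/ω_r² = -77/27
Coupling ω_r² = ω_c¹ ⇒ overall = 9/25 × -77/27 = -77/75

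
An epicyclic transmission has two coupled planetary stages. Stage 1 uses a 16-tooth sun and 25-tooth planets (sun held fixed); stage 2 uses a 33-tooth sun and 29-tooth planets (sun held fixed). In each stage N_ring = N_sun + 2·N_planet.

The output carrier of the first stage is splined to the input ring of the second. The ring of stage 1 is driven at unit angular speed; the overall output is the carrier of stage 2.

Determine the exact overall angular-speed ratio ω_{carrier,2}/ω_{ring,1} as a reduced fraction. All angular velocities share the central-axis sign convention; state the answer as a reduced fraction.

Stage 1: N_ring = 16 + 2·25 = 66
Stage 1: 16(ω_s−ω_c) = −66(ω_r−ω_c),  ω_s=0, ω_r=1
Stage 1: 16(0−ω_c) = −66(1−ω_c)  ⇒  82ω_c = 66  ⇒  ω_c = 33/41
  ⇒ ω_c¹/ω_r¹ = 33/41
Stage 2: N_ring = 33 + 2·29 = 91
Stage 2: 33(ω_s−ω_c) = −91(ω_r−ω_c),  ω_s=0, ω_r=1
Stage 2: 33(0−ω_c) = −91(1−ω_c)  ⇒  124ω_c = 91  ⇒  ω_c = 91/124
  ⇒ ω_c²/ω_r² = 91/124
Coupling ω_r² = ω_c¹ ⇒ overall = 33/41 × 91/124 = 3003/5084

3003/5084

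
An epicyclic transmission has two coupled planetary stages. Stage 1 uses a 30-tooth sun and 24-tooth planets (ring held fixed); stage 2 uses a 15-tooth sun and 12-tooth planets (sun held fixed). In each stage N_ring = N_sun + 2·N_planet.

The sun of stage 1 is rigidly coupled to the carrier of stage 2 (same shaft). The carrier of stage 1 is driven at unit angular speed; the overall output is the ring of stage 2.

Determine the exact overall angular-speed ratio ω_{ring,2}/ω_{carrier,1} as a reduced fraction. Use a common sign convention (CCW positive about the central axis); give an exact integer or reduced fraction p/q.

324/65

Stage 1: N_ring = 30 + 2·24 = 78
Stage 1: 30(ω_s−ω_c) = −78(ω_r−ω_c),  ω_r=0, ω_c=1
Stage 1: ω_s = 1 − (78/30)(0−1) = 18/5
  ⇒ ω_s¹/ω_c¹ = 18/5
Stage 2: N_ring = 15 + 2·12 = 39
Stage 2: 15(ω_s−ω_c) = −39(ω_r−ω_c),  ω_s=0, ω_c=1
Stage 2: ω_r = 1 − (15/39)(0−1) = 18/13
  ⇒ ω_r²/ω_c² = 18/13
Coupling ω_c² = ω_s¹ ⇒ overall = 18/5 × 18/13 = 324/65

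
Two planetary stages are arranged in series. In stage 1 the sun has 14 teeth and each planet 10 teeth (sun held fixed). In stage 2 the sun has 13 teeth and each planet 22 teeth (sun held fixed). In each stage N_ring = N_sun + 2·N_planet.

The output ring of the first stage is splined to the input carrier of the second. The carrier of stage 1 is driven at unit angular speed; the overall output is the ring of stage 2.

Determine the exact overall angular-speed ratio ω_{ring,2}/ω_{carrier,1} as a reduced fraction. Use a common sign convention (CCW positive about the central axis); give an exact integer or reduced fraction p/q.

Stage 1: N_ring = 14 + 2·10 = 34
Stage 1: 14(ω_s−ω_c) = −34(ω_r−ω_c),  ω_s=0, ω_c=1
Stage 1: ω_r = 1 − (14/34)(0−1) = 24/17
  ⇒ ω_r¹/ω_c¹ = 24/17
Stage 2: N_ring = 13 + 2·22 = 57
Stage 2: 13(ω_s−ω_c) = −57(ω_r−ω_c),  ω_s=0, ω_c=1
Stage 2: ω_r = 1 − (13/57)(0−1) = 70/57
  ⇒ ω_r²/ω_c² = 70/57
Coupling ω_c² = ω_r¹ ⇒ overall = 24/17 × 70/57 = 560/323

560/323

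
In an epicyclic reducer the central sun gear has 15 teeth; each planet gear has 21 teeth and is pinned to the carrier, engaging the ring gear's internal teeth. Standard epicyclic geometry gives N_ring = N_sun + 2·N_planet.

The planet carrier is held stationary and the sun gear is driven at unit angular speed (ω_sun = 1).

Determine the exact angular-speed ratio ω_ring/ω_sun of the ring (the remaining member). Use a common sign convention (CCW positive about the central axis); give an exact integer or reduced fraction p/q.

-5/19

N_ring = 15 + 2·21 = 57
15(ω_s−ω_c) = −57(ω_r−ω_c),  ω_c=0, ω_s=1
ω_r = 0 − (15/57)(1−0) = -5/19
ω_r/ω_s = -5/19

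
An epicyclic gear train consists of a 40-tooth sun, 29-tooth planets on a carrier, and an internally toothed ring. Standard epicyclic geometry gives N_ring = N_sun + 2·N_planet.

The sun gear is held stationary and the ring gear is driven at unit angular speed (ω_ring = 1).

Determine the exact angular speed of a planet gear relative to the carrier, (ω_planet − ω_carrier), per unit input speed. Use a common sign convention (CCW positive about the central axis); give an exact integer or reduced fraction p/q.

1960/2001

N_ring = 40 + 2·29 = 98
40(ω_s−ω_c) = −98(ω_r−ω_c),  ω_s=0, ω_r=1
40(0−ω_c) = −98(1−ω_c)  ⇒  138ω_c = 98  ⇒  ω_c = 49/69
sun–planet: 40·(0−49/69) = −29·(ω_p−ω_c)  ⇒  ω_p−ω_c = −(40/29)·(-49/69) = 1960/2001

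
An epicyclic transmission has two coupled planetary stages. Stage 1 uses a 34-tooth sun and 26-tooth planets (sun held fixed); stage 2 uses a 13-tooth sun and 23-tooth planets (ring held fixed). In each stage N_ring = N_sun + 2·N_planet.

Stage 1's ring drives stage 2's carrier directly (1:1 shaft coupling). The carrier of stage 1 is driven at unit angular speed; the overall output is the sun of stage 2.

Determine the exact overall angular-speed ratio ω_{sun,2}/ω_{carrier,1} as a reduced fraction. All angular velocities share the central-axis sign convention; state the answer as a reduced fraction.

4320/559

Stage 1: N_ring = 34 + 2·26 = 86
Stage 1: 34(ω_s−ω_c) = −86(ω_r−ω_c),  ω_s=0, ω_c=1
Stage 1: ω_r = 1 − (34/86)(0−1) = 60/43
  ⇒ ω_r¹/ω_c¹ = 60/43
Stage 2: N_ring = 13 + 2·23 = 59
Stage 2: 13(ω_s−ω_c) = −59(ω_r−ω_c),  ω_r=0, ω_c=1
Stage 2: ω_s = 1 − (59/13)(0−1) = 72/13
  ⇒ ω_s²/ω_c² = 72/13
Coupling ω_c² = ω_r¹ ⇒ overall = 60/43 × 72/13 = 4320/559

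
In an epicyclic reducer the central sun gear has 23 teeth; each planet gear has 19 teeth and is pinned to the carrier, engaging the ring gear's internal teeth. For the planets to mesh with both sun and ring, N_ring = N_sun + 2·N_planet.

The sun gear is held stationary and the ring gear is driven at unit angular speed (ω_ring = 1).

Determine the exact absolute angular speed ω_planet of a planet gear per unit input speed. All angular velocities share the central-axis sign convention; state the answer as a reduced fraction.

N_ring = 23 + 2·19 = 61
23(ω_s−ω_c) = −61(ω_r−ω_c),  ω_s=0, ω_r=1
23(0−ω_c) = −61(1−ω_c)  ⇒  84ω_c = 61  ⇒  ω_c = 61/84
sun–planet: 23·(0−61/84) = −19·(ω_p−ω_c)  ⇒  ω_p−ω_c = −(23/19)·(-61/84) = 1403/1596
ω_p = 61/84 + 1403/1596 = 61/38

61/38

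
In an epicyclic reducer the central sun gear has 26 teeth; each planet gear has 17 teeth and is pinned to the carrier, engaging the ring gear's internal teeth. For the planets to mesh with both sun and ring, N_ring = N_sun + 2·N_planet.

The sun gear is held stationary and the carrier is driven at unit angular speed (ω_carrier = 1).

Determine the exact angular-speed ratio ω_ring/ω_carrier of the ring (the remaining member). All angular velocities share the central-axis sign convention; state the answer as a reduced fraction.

43/30

N_ring = 26 + 2·17 = 60
26(ω_s−ω_c) = −60(ω_r−ω_c),  ω_s=0, ω_c=1
ω_r = 1 − (26/60)(0−1) = 43/30
ω_r/ω_c = 43/30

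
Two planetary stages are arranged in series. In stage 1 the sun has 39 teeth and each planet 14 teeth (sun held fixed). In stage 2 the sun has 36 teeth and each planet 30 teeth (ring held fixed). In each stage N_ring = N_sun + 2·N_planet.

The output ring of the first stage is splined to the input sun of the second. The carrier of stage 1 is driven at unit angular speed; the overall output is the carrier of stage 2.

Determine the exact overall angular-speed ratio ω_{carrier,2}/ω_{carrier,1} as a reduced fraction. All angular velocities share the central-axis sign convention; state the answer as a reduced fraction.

Stage 1: N_ring = 39 + 2·14 = 67
Stage 1: 39(ω_s−ω_c) = −67(ω_r−ω_c),  ω_s=0, ω_c=1
Stage 1: ω_r = 1 − (39/67)(0−1) = 106/67
  ⇒ ω_r¹/ω_c¹ = 106/67
Stage 2: N_ring = 36 + 2·30 = 96
Stage 2: 36(ω_s−ω_c) = −96(ω_r−ω_c),  ω_r=0, ω_s=1
Stage 2: 36(1−ω_c) = −96(0−ω_c)  ⇒  132ω_c = 36  ⇒  ω_c = 3/11
  ⇒ ω_c²/ω_s² = 3/11
Coupling ω_s² = ω_r¹ ⇒ overall = 106/67 × 3/11 = 318/737

318/737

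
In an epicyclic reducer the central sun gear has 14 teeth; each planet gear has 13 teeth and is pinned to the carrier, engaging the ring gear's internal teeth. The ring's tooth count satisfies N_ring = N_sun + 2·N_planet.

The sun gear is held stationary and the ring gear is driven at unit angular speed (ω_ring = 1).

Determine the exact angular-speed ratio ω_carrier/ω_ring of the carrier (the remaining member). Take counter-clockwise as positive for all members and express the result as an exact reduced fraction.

20/27

N_ring = 14 + 2·13 = 40
14(ω_s−ω_c) = −40(ω_r−ω_c),  ω_s=0, ω_r=1
14(0−ω_c) = −40(1−ω_c)  ⇒  54ω_c = 40  ⇒  ω_c = 20/27
ω_c/ω_r = 20/27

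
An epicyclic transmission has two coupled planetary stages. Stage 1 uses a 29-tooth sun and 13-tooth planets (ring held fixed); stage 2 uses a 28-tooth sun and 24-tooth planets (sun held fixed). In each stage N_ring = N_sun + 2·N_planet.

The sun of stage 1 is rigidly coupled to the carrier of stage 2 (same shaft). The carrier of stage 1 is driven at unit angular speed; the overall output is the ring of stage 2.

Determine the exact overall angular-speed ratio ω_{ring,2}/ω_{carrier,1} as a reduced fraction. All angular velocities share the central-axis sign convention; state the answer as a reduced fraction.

2184/551

Stage 1: N_ring = 29 + 2·13 = 55
Stage 1: 29(ω_s−ω_c) = −55(ω_r−ω_c),  ω_r=0, ω_c=1
Stage 1: ω_s = 1 − (55/29)(0−1) = 84/29
  ⇒ ω_s¹/ω_c¹ = 84/29
Stage 2: N_ring = 28 + 2·24 = 76
Stage 2: 28(ω_s−ω_c) = −76(ω_r−ω_c),  ω_s=0, ω_c=1
Stage 2: ω_r = 1 − (28/76)(0−1) = 26/19
  ⇒ ω_r²/ω_c² = 26/19
Coupling ω_c² = ω_s¹ ⇒ overall = 84/29 × 26/19 = 2184/551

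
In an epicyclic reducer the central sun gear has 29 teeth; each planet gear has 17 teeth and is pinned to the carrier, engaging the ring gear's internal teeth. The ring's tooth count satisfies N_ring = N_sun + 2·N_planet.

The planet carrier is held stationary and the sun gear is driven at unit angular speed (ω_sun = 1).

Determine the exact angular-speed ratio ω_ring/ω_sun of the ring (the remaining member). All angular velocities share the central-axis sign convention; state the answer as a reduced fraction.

-29/63

N_ring = 29 + 2·17 = 63
29(ω_s−ω_c) = −63(ω_r−ω_c),  ω_c=0, ω_s=1
ω_r = 0 − (29/63)(1−0) = -29/63
ω_r/ω_s = -29/63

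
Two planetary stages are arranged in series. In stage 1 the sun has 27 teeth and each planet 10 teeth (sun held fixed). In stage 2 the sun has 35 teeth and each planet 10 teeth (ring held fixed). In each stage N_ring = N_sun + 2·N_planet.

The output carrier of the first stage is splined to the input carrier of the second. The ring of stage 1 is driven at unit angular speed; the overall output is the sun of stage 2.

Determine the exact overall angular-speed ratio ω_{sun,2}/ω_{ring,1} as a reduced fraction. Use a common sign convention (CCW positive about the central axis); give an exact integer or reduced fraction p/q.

Stage 1: N_ring = 27 + 2·10 = 47
Stage 1: 27(ω_s−ω_c) = −47(ω_r−ω_c),  ω_s=0, ω_r=1
Stage 1: 27(0−ω_c) = −47(1−ω_c)  ⇒  74ω_c = 47  ⇒  ω_c = 47/74
  ⇒ ω_c¹/ω_r¹ = 47/74
Stage 2: N_ring = 35 + 2·10 = 55
Stage 2: 35(ω_s−ω_c) = −55(ω_r−ω_c),  ω_r=0, ω_c=1
Stage 2: ω_s = 1 − (55/35)(0−1) = 18/7
  ⇒ ω_s²/ω_c² = 18/7
Coupling ω_c² = ω_c¹ ⇒ overall = 47/74 × 18/7 = 423/259

423/259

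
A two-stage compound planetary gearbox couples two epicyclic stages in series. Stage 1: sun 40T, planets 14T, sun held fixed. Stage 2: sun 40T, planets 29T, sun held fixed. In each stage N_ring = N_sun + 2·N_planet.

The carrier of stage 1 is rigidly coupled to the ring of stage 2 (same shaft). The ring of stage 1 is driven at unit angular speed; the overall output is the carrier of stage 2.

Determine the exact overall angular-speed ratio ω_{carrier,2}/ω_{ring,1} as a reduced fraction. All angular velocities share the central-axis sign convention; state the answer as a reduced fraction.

Stage 1: N_ring = 40 + 2·14 = 68
Stage 1: 40(ω_s−ω_c) = −68(ω_r−ω_c),  ω_s=0, ω_r=1
Stage 1: 40(0−ω_c) = −68(1−ω_c)  ⇒  108ω_c = 68  ⇒  ω_c = 17/27
  ⇒ ω_c¹/ω_r¹ = 17/27
Stage 2: N_ring = 40 + 2·29 = 98
Stage 2: 40(ω_s−ω_c) = −98(ω_r−ω_c),  ω_s=0, ω_r=1
Stage 2: 40(0−ω_c) = −98(1−ω_c)  ⇒  138ω_c = 98  ⇒  ω_c = 49/69
  ⇒ ω_c²/ω_r² = 49/69
Coupling ω_r² = ω_c¹ ⇒ overall = 17/27 × 49/69 = 833/1863

833/1863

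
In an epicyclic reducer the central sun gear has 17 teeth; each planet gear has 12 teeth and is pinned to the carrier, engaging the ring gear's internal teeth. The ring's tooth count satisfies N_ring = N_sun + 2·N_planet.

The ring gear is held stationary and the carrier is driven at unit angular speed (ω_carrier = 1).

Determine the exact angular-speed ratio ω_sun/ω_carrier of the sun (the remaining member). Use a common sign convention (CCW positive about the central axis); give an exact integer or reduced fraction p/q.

58/17

N_ring = 17 + 2·12 = 41
17(ω_s−ω_c) = −41(ω_r−ω_c),  ω_r=0, ω_c=1
ω_s = 1 − (41/17)(0−1) = 58/17
ω_s/ω_c = 58/17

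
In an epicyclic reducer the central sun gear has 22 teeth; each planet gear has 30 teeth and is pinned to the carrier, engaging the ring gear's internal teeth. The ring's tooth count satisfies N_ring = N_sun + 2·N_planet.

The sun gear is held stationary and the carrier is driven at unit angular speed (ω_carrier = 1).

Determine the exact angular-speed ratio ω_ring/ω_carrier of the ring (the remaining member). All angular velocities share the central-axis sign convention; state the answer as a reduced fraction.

52/41

N_ring = 22 + 2·30 = 82
22(ω_s−ω_c) = −82(ω_r−ω_c),  ω_s=0, ω_c=1
ω_r = 1 − (22/82)(0−1) = 52/41
ω_r/ω_c = 52/41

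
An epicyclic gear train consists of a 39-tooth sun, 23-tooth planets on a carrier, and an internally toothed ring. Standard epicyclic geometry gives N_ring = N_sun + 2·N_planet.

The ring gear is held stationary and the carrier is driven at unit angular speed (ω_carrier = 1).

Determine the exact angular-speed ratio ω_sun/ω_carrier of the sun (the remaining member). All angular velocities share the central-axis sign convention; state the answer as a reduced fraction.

N_ring = 39 + 2·23 = 85
39(ω_s−ω_c) = −85(ω_r−ω_c),  ω_r=0, ω_c=1
ω_s = 1 − (85/39)(0−1) = 124/39
ω_s/ω_c = 124/39

124/39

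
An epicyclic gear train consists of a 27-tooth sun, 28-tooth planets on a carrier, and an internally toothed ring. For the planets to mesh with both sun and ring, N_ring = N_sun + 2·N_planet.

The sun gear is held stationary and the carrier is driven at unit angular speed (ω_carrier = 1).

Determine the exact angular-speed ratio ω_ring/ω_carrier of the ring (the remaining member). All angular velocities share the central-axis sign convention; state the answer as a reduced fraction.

110/83

N_ring = 27 + 2·28 = 83
27(ω_s−ω_c) = −83(ω_r−ω_c),  ω_s=0, ω_c=1
ω_r = 1 − (27/83)(0−1) = 110/83
ω_r/ω_c = 110/83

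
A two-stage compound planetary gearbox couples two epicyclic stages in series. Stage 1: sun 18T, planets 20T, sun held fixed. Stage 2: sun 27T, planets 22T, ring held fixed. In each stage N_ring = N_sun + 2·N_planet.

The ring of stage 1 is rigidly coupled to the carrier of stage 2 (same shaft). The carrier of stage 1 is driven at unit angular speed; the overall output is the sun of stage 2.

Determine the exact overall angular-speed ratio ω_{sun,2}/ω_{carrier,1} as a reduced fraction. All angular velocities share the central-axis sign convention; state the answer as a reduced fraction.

3724/783

Stage 1: N_ring = 18 + 2·20 = 58
Stage 1: 18(ω_s−ω_c) = −58(ω_r−ω_c),  ω_s=0, ω_c=1
Stage 1: ω_r = 1 − (18/58)(0−1) = 38/29
  ⇒ ω_r¹/ω_c¹ = 38/29
Stage 2: N_ring = 27 + 2·22 = 71
Stage 2: 27(ω_s−ω_c) = −71(ω_r−ω_c),  ω_r=0, ω_c=1
Stage 2: ω_s = 1 − (71/27)(0−1) = 98/27
  ⇒ ω_s²/ω_c² = 98/27
Coupling ω_c² = ω_r¹ ⇒ overall = 38/29 × 98/27 = 3724/783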